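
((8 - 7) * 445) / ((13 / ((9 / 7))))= 4005 / 91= 44.01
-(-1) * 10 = 10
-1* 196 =-196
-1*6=-6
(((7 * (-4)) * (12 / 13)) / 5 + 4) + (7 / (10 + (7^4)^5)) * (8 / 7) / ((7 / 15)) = -3265345051563814004 / 2792729320416420385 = -1.17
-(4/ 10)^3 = -8/ 125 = -0.06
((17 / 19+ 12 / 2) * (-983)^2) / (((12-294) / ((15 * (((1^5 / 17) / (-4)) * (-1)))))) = -632919295 / 121448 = -5211.44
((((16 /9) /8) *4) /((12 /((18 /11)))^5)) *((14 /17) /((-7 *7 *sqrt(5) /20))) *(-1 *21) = 162 *sqrt(5) /2737867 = 0.00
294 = 294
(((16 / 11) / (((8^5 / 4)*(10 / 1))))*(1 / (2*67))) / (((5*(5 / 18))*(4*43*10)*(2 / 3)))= 27 / 324515840000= 0.00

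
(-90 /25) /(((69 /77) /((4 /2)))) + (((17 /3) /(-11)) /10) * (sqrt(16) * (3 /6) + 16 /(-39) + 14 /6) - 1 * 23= -1027381 /32890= -31.24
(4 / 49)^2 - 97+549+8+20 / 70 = 1105162 / 2401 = 460.29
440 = 440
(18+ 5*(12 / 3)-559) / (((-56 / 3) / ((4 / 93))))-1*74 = -31595 / 434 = -72.80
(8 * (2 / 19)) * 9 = 144 / 19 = 7.58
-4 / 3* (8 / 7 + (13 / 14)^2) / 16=-131 / 784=-0.17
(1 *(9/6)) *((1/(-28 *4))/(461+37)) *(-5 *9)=45/37184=0.00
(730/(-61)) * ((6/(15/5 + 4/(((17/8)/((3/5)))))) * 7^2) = -6080900/7137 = -852.02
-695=-695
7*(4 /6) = 14 /3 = 4.67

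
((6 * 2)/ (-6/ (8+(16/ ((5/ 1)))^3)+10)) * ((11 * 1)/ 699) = 112112/ 5849465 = 0.02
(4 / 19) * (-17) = -3.58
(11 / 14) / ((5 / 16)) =88 / 35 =2.51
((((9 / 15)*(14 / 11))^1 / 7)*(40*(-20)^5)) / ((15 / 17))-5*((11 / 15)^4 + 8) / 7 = -12337924616051 / 779625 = -15825460.47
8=8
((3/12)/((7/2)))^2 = 1/196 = 0.01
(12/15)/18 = 2/45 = 0.04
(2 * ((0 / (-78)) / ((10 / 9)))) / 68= 0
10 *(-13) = -130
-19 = -19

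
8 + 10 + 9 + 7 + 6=40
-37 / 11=-3.36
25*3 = 75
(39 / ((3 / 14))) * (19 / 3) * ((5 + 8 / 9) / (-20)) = -91637 / 270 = -339.40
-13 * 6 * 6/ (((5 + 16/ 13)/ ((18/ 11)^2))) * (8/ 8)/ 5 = -24336/ 605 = -40.22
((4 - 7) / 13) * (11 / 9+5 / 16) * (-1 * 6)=2.12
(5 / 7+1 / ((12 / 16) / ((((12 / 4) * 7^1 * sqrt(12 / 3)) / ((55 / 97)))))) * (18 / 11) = 689382 / 4235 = 162.78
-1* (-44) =44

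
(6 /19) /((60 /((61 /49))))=61 /9310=0.01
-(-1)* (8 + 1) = 9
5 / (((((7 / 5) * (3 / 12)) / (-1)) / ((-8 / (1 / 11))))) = 8800 / 7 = 1257.14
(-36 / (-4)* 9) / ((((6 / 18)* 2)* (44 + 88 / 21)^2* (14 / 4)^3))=2187 / 1792252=0.00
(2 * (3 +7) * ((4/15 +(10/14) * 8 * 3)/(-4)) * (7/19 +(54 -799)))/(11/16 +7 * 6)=137933568/90839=1518.44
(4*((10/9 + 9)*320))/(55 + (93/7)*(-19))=-407680/6219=-65.55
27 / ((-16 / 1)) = -27 / 16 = -1.69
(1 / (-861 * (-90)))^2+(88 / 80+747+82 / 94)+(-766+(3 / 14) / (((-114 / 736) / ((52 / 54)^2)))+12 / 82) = -32466667069159 / 1787399063100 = -18.16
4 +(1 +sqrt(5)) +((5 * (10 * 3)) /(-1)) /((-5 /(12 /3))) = sqrt(5) +125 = 127.24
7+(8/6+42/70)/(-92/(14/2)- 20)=833/120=6.94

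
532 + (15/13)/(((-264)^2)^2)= 11198231396357/21049307136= 532.00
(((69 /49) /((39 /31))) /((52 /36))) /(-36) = -713 /33124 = -0.02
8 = 8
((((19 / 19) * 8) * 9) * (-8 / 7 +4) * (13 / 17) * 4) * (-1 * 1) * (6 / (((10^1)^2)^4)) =-351 / 9296875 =-0.00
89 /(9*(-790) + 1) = -89 /7109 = -0.01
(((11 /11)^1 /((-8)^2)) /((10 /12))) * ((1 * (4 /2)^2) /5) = 3 /200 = 0.02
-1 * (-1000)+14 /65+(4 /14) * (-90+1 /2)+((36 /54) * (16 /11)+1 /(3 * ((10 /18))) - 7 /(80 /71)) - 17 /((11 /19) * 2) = 229505917 /240240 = 955.32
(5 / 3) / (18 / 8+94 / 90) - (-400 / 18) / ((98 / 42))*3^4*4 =12810900 / 4151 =3086.22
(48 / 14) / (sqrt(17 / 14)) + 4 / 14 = 3.40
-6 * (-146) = 876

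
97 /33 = 2.94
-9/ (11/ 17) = -153/ 11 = -13.91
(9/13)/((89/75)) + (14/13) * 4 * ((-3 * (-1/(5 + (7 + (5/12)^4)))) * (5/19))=4749509385/5483813231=0.87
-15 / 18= -5 / 6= -0.83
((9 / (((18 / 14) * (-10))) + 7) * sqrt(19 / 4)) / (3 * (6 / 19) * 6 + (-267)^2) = 133 * sqrt(19) / 3010220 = 0.00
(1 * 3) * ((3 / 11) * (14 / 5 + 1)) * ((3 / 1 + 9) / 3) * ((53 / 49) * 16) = 580032 / 2695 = 215.23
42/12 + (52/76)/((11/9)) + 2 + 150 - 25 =131.06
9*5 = 45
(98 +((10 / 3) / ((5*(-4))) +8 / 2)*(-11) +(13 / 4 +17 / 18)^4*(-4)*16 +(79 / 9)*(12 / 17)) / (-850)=8810380919 / 379225800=23.23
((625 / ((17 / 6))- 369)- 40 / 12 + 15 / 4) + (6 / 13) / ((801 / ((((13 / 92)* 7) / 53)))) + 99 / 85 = -5416123469 / 36886940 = -146.83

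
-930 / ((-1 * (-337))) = -930 / 337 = -2.76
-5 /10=-1 /2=-0.50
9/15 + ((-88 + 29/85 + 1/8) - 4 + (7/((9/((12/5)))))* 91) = 161023/2040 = 78.93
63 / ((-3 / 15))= -315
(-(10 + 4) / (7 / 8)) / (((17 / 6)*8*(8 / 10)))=-15 / 17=-0.88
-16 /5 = -3.20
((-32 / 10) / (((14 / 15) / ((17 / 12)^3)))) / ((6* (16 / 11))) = -54043 / 48384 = -1.12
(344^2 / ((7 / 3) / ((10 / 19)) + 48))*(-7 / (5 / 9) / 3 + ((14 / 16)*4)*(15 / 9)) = 5798464 / 1573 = 3686.25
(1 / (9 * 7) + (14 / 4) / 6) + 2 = 655 / 252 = 2.60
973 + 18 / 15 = 4871 / 5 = 974.20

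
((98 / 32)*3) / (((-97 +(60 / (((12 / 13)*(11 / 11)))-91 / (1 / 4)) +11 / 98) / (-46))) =165669 / 155188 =1.07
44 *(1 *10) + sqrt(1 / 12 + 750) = sqrt(27003) / 6 + 440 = 467.39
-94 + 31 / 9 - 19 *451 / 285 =-5428 / 45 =-120.62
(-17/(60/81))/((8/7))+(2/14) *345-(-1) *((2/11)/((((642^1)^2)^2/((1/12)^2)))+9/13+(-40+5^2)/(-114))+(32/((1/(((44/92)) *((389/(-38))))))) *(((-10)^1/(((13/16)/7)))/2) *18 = 3250599618767657058306799/26752115296705518720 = 121508.13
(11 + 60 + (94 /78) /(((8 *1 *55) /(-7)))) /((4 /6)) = 1218031 /11440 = 106.47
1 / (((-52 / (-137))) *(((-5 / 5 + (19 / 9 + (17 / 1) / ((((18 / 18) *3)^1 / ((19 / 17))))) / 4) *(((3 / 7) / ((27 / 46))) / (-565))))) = -8777727 / 4784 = -1834.81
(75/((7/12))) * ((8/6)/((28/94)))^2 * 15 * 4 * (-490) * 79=-41882640000/7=-5983234285.71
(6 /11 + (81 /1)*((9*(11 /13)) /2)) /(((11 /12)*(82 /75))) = 19882125 /64493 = 308.28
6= 6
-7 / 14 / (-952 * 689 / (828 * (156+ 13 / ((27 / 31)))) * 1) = 8165 / 75684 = 0.11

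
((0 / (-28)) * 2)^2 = 0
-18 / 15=-6 / 5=-1.20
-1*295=-295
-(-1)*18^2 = 324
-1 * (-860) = 860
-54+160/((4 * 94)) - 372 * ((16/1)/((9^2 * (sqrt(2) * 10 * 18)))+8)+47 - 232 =-151085/47 - 248 * sqrt(2)/1215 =-3214.86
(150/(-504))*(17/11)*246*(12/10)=-10455/77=-135.78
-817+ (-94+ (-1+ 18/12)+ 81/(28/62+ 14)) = -405393/448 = -904.90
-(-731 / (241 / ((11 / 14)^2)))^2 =-7823579401 / 2231239696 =-3.51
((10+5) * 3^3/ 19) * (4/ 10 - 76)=-30618/ 19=-1611.47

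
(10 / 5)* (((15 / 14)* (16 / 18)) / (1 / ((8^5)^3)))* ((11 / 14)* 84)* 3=92886742314516480 / 7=13269534616359497.14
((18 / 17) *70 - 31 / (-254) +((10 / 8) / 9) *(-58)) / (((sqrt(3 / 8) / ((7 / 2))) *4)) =2250542 *sqrt(6) / 58293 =94.57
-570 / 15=-38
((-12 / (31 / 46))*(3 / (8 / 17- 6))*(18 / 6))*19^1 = 802332 / 1457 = 550.67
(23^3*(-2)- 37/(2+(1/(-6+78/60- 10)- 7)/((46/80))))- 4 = -846788627/34798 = -24334.41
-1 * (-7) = 7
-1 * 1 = -1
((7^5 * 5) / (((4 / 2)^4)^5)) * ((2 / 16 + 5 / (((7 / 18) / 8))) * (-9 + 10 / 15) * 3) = -1730820875 / 8388608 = -206.33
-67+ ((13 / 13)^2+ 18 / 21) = -456 / 7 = -65.14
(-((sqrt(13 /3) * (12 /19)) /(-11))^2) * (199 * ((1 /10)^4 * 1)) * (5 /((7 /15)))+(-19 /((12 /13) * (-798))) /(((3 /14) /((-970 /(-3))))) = 48192751529 /1238356350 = 38.92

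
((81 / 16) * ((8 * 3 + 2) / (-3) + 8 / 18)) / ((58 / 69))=-22977 / 464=-49.52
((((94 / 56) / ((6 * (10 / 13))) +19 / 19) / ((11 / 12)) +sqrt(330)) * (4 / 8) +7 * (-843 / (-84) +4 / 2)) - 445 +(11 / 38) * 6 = -20965921 / 58520 +sqrt(330) / 2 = -349.19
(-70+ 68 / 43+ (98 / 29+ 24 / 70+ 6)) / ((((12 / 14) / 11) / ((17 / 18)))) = -711.42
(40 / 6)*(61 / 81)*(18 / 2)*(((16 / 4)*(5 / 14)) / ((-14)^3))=-1525 / 64827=-0.02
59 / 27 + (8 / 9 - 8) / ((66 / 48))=-887 / 297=-2.99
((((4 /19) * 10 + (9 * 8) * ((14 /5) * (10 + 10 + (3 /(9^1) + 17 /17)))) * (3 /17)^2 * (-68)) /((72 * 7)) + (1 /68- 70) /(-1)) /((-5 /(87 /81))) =-68068307 /6104700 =-11.15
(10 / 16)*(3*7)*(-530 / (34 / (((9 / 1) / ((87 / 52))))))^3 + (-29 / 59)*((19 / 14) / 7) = -5361531002987489507 / 692817493774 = -7738735.02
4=4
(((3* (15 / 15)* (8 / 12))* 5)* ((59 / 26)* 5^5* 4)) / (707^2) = 3687500 / 6498037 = 0.57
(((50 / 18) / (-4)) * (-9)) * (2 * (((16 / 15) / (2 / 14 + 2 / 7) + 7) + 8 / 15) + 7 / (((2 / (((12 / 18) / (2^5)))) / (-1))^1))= 124.82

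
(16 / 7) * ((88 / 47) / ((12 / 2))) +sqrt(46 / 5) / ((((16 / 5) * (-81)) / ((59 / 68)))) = 704 / 987 - 59 * sqrt(230) / 88128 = 0.70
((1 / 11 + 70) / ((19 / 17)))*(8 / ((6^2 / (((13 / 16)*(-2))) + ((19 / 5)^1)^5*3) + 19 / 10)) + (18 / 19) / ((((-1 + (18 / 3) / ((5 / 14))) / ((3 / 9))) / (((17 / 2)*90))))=49014719437650 / 3161692991567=15.50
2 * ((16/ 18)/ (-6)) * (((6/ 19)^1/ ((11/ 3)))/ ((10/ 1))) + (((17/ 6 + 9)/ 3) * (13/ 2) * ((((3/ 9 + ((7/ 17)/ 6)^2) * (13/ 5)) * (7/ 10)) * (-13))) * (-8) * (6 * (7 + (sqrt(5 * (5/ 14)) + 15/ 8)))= 548606279 * sqrt(14)/ 156060 + 56985378353927/ 652330800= 100509.82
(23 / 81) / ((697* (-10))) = -23 / 564570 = -0.00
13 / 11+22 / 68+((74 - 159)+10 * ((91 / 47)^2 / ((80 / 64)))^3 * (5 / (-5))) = -35600100760673827 / 100785663326150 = -353.23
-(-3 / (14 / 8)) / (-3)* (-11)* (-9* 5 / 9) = -31.43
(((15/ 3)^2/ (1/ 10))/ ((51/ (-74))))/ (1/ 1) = -18500/ 51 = -362.75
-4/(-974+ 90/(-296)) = 592/144197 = 0.00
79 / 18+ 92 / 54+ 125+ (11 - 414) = -14683 / 54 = -271.91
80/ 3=26.67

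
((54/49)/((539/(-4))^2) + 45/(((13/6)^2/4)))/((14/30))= 82.16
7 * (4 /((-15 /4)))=-112 /15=-7.47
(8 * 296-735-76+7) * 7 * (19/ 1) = 208012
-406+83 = -323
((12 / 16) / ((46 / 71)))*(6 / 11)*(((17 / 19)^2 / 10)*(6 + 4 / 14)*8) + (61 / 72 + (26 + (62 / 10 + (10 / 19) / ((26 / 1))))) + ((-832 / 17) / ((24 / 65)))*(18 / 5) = -408370702895 / 924821352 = -441.57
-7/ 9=-0.78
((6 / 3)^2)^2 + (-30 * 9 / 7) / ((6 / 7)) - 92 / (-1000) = -7227 / 250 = -28.91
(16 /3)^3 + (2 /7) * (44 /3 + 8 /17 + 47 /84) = 156.19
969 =969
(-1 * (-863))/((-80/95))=-16397/16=-1024.81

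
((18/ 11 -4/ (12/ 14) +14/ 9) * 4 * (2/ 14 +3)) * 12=-4672/ 21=-222.48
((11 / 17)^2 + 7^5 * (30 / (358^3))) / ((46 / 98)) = 139589358629 / 152491193332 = 0.92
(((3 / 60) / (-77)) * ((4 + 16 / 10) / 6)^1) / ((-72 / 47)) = 47 / 118800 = 0.00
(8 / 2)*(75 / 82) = 150 / 41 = 3.66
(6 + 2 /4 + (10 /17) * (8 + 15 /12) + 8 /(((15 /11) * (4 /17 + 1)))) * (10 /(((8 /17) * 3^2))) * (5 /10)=89377 /4536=19.70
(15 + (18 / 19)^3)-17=-7886 / 6859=-1.15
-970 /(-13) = 970 /13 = 74.62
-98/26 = -49/13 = -3.77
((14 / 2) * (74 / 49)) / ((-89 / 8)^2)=0.09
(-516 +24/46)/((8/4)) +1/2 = -11833/46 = -257.24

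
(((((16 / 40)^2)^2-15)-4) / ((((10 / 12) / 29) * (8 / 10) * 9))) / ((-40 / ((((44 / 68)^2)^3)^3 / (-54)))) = -637372241066808940287397 / 37970328020582857475724300000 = -0.00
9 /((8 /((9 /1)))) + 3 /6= 85 /8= 10.62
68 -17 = 51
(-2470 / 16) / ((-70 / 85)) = 20995 / 112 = 187.46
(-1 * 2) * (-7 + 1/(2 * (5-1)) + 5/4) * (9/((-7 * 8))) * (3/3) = -405/224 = -1.81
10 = 10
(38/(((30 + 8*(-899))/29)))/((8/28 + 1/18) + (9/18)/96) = -2221632/5002657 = -0.44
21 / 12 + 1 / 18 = 65 / 36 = 1.81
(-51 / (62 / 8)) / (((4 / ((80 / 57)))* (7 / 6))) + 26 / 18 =-19841 / 37107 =-0.53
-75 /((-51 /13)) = 325 /17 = 19.12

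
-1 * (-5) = 5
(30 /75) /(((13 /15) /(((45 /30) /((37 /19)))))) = 171 /481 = 0.36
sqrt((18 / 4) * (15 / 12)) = 3 * sqrt(10) / 4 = 2.37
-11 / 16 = -0.69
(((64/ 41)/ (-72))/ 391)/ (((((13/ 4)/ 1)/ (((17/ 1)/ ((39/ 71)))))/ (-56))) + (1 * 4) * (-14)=-240835672/ 4302909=-55.97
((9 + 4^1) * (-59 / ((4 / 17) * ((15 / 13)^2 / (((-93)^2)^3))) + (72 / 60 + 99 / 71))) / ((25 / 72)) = -202449647837787970698 / 44375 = -4562245585076912.02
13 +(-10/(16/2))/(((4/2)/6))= 37/4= 9.25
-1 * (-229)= 229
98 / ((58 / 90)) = 4410 / 29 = 152.07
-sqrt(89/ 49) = -1.35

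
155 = 155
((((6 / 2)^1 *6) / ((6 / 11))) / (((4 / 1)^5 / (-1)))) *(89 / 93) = -979 / 31744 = -0.03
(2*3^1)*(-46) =-276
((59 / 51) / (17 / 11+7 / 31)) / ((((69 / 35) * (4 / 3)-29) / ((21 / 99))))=-448105 / 85296276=-0.01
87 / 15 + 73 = 394 / 5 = 78.80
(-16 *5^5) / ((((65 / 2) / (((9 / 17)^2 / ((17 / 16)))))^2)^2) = -0.00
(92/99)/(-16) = -0.06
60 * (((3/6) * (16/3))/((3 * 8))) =20/3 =6.67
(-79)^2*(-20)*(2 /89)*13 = -3245320 /89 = -36464.27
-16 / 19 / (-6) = 0.14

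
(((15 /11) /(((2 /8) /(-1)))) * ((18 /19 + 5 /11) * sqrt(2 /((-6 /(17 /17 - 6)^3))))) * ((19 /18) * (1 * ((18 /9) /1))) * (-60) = 586000 * sqrt(15) /363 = 6252.25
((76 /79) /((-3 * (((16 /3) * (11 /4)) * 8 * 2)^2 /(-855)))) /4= 48735 /39153664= 0.00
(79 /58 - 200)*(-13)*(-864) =-64701936 /29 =-2231101.24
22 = 22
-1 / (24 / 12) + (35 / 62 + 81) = 2513 / 31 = 81.06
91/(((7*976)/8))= 13/122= 0.11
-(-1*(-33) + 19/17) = -580/17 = -34.12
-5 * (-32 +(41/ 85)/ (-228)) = 620201/ 3876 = 160.01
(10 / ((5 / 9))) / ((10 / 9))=81 / 5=16.20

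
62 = 62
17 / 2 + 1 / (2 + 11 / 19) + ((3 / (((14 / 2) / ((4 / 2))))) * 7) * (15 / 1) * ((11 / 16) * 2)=25997 / 196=132.64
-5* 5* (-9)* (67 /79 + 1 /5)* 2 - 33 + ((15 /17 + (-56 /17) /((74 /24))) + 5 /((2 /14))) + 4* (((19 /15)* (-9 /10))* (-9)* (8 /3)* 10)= 1567.86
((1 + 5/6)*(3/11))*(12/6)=1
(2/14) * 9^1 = 9/7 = 1.29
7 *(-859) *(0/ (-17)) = 0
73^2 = 5329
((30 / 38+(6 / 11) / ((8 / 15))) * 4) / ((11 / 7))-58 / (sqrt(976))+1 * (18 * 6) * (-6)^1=-1479147 / 2299-29 * sqrt(61) / 122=-645.24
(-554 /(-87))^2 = 306916 /7569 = 40.55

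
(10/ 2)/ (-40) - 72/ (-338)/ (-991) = -167767/ 1339832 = -0.13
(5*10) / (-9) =-50 / 9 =-5.56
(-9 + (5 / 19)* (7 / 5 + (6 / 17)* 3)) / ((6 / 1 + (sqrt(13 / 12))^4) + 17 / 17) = -1.02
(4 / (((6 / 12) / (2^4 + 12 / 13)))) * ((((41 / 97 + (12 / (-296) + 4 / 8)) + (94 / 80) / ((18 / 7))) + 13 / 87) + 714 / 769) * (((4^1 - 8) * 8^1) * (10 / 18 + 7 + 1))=-7550369357046208 / 84280318317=-89586.39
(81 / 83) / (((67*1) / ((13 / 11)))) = 1053 / 61171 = 0.02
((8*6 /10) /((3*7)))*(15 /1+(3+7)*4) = 88 /7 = 12.57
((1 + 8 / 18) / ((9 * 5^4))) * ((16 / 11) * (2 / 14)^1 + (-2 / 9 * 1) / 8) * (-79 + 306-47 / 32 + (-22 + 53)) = 53251783 / 4490640000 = 0.01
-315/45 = -7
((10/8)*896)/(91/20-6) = -772.41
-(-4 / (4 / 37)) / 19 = 1.95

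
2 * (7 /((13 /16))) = 224 /13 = 17.23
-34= -34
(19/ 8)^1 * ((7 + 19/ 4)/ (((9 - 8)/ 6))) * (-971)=-2601309/ 16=-162581.81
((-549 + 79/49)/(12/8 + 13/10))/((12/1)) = -67055/4116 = -16.29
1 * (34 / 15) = 34 / 15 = 2.27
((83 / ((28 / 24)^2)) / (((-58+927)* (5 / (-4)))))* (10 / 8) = -2988 / 42581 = -0.07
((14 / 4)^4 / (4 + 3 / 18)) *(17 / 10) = 122451 / 2000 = 61.23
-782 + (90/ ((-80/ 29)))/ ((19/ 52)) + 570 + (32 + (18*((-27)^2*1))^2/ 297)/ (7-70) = -35754947/ 3762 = -9504.24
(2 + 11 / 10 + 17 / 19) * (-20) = -1518 / 19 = -79.89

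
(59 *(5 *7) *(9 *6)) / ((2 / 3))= 167265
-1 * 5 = -5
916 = 916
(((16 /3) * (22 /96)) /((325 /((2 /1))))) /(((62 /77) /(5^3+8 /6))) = 1.18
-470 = -470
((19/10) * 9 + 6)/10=231/100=2.31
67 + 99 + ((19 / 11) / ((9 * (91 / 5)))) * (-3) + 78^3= 1425578059 / 3003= 474717.97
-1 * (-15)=15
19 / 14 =1.36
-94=-94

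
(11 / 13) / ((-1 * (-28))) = 11 / 364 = 0.03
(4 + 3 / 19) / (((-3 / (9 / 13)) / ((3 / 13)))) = -711 / 3211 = -0.22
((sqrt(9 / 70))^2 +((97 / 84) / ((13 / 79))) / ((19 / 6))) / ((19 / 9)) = 182421 / 164255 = 1.11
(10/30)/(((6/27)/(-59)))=-177/2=-88.50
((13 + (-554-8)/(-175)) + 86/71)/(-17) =-216477/211225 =-1.02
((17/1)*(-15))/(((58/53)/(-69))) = 932535/58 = 16078.19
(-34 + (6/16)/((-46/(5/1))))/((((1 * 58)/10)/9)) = -52.82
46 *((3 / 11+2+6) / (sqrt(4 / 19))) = 2093 *sqrt(19) / 11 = 829.38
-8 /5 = -1.60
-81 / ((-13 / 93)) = 7533 / 13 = 579.46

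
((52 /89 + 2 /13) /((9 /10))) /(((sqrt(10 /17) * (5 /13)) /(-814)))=-695156 * sqrt(170) /4005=-2263.10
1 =1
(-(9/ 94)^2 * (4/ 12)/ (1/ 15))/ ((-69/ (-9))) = -1215/ 203228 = -0.01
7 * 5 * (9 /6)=105 /2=52.50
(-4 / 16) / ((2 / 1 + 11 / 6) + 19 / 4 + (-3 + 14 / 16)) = -6 / 155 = -0.04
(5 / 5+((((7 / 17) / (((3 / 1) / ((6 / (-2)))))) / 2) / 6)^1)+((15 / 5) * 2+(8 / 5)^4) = 1723709 / 127500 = 13.52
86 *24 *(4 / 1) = 8256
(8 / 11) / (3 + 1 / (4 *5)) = 160 / 671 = 0.24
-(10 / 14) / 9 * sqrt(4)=-10 / 63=-0.16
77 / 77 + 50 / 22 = 36 / 11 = 3.27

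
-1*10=-10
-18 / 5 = -3.60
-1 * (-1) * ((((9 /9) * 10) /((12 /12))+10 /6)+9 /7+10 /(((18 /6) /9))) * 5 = 4510 /21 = 214.76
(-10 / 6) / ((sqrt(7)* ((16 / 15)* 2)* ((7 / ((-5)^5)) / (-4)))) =-78125* sqrt(7) / 392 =-527.29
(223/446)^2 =1/4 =0.25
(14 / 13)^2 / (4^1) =49 / 169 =0.29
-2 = -2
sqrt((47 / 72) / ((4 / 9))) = 1.21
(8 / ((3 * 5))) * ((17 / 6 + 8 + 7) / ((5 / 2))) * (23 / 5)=19688 / 1125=17.50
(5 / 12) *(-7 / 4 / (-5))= 7 / 48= 0.15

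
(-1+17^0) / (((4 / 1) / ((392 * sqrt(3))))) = 0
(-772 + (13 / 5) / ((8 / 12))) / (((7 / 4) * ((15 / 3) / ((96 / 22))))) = -737376 / 1925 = -383.05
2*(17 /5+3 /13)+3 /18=2897 /390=7.43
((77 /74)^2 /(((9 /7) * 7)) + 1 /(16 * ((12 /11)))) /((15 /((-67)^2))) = 53.15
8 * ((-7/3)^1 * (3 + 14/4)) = -364/3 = -121.33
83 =83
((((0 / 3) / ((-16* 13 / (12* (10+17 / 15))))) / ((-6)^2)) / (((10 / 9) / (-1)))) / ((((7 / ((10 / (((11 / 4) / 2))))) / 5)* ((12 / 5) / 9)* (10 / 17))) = 0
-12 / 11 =-1.09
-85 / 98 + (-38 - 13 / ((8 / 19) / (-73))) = 868283 / 392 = 2215.01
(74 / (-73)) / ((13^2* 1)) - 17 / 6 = -210173 / 74022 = -2.84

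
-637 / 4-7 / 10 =-3199 / 20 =-159.95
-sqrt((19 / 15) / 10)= -sqrt(114) / 30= -0.36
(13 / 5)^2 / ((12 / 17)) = 2873 / 300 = 9.58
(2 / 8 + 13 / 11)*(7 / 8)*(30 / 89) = 6615 / 15664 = 0.42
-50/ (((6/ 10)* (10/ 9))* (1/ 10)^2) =-7500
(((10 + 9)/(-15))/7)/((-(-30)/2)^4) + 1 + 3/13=85049753/69103125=1.23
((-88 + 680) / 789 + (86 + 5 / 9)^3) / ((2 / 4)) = 248655814826 / 191727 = 1296926.44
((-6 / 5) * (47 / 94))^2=9 / 25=0.36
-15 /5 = -3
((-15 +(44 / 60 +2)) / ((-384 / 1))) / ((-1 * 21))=-23 / 15120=-0.00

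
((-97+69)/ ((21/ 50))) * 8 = -1600/ 3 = -533.33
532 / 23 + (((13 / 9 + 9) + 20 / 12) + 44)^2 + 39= 5981324 / 1863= 3210.59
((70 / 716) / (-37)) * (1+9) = -175 / 6623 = -0.03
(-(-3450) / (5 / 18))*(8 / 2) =49680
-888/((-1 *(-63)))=-14.10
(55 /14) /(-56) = -55 /784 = -0.07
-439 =-439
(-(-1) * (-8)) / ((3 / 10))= -26.67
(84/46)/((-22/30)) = -630/253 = -2.49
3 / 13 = 0.23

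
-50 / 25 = -2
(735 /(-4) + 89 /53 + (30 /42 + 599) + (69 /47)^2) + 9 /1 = 1405669375 /3278156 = 428.80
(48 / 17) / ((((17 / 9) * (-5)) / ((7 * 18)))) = -54432 / 1445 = -37.67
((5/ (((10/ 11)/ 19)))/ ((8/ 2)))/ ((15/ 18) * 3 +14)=19/ 12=1.58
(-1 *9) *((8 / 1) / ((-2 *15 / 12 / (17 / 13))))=2448 / 65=37.66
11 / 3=3.67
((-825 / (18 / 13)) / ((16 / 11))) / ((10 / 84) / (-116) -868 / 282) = 375199825 / 2820204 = 133.04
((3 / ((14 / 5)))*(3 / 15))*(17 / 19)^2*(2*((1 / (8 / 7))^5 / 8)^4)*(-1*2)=-9882842125718514981 / 852387150157970961072128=-0.00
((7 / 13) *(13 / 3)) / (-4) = -7 / 12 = -0.58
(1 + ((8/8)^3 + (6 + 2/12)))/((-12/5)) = -245/72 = -3.40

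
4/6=2/3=0.67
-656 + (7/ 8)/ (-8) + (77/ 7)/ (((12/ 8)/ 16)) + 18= -99989/ 192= -520.78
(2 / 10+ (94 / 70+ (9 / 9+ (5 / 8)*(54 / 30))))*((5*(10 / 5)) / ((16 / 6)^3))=27729 / 14336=1.93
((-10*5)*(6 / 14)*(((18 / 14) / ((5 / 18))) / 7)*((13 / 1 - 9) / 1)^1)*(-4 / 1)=77760 / 343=226.71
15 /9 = 5 /3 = 1.67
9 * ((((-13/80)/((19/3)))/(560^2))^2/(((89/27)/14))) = 369603/1444445814784000000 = 0.00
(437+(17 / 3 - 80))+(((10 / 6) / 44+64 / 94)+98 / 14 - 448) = -160507 / 2068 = -77.61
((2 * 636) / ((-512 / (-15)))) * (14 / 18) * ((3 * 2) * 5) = 27825 / 32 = 869.53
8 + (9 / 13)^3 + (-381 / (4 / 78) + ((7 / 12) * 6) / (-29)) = -472832578 / 63713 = -7421.29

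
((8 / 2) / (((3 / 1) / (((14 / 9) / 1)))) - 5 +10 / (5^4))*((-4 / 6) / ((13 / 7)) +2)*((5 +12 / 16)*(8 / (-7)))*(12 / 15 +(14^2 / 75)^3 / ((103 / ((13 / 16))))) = 168853084507136 / 5719517578125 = 29.52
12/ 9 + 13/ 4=55/ 12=4.58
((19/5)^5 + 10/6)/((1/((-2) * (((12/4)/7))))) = -14887844/21875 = -680.59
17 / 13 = 1.31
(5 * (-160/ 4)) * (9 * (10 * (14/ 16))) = -15750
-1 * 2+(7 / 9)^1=-11 / 9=-1.22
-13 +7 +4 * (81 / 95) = -246 / 95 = -2.59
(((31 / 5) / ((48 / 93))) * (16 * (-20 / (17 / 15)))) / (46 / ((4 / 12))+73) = -57660 / 3587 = -16.07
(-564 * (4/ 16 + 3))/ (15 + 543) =-611/ 186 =-3.28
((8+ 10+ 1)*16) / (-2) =-152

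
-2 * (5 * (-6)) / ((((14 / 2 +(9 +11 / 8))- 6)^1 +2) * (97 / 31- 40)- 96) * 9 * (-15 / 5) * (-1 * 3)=-401760 / 48703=-8.25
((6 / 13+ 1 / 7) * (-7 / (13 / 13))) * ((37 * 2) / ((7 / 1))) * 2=-8140 / 91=-89.45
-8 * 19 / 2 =-76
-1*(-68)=68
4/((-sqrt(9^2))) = -4/9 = -0.44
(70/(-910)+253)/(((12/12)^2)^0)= 3288/13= 252.92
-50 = -50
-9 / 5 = -1.80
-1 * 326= -326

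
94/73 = 1.29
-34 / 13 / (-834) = 17 / 5421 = 0.00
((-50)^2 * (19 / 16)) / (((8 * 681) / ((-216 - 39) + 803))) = 1626875 / 5448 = 298.62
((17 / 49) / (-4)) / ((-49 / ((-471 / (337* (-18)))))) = 2669 / 19419288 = 0.00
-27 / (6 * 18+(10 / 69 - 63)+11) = -1863 / 3874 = -0.48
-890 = -890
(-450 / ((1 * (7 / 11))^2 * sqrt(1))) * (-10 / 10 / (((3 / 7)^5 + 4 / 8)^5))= 47687305365356988636043200 / 1546506349341472969693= 30835.51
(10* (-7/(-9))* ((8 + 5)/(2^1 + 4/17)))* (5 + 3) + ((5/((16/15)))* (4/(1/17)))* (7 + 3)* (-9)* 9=-88176365/342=-257825.63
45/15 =3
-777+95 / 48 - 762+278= -60433 / 48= -1259.02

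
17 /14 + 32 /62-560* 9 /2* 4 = -4373969 /434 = -10078.27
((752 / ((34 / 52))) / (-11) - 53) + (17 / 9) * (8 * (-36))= -131191 / 187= -701.56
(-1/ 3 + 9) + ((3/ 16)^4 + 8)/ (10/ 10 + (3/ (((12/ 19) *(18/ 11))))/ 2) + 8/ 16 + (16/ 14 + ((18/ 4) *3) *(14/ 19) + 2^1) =14723217463/ 576909312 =25.52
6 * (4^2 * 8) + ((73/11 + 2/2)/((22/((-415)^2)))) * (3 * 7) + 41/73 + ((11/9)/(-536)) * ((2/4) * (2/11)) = 53525500276487/42610392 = 1256160.71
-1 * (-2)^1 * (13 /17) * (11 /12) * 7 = 1001 /102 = 9.81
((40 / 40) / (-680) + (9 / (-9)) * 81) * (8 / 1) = -55081 / 85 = -648.01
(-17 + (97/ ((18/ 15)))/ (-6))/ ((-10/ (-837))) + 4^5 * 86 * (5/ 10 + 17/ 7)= 71498333/ 280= 255351.19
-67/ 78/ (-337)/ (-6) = -67/ 157716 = -0.00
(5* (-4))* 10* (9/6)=-300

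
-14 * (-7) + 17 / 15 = 1487 / 15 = 99.13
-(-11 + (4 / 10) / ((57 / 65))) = 601 / 57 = 10.54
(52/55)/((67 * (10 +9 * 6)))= 13/58960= 0.00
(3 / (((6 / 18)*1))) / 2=9 / 2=4.50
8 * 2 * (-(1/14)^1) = -1.14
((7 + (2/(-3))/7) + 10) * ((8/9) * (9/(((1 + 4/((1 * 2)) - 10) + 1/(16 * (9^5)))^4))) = 754270642803434625320878080/13391217281220332291374633927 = 0.06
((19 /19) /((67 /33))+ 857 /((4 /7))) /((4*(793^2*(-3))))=-402065 /2022378384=-0.00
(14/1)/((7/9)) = 18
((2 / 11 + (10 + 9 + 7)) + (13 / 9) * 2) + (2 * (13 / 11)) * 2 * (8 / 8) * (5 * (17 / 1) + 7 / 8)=435.03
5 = 5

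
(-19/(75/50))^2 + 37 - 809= -5504/9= -611.56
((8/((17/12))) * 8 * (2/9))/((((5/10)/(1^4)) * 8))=128/51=2.51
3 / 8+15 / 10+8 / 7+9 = 673 / 56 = 12.02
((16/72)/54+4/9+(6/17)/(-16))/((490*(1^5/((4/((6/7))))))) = 2819/694008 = 0.00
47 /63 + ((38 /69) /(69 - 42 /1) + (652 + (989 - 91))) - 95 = 18984650 /13041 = 1455.77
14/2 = 7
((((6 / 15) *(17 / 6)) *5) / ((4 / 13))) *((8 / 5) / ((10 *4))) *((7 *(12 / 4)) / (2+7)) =1547 / 900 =1.72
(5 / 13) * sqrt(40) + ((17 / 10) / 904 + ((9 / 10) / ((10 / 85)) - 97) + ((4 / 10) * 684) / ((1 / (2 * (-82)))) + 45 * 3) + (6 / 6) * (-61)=-405767163 / 9040 + 10 * sqrt(10) / 13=-44883.32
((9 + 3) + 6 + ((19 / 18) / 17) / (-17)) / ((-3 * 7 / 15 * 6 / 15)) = -2340425 / 72828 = -32.14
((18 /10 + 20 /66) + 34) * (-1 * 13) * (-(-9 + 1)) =-619528 /165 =-3754.72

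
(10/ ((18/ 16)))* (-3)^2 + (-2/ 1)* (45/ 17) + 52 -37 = 1525/ 17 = 89.71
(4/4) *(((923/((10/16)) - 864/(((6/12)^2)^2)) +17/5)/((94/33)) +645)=-1733577/470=-3688.46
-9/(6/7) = -21/2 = -10.50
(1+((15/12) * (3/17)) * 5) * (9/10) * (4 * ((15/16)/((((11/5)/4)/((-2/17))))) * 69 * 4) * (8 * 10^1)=-9687600/289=-33521.11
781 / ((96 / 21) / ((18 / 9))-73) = -497 / 45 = -11.04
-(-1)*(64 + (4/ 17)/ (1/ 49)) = 1284/ 17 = 75.53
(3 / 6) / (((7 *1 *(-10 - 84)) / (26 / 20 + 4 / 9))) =-157 / 118440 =-0.00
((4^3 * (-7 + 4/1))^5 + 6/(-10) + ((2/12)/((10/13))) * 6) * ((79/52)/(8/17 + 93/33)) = -120530340078.67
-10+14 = 4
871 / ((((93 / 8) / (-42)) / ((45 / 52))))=-84420 / 31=-2723.23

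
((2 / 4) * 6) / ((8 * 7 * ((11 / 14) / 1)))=3 / 44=0.07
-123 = -123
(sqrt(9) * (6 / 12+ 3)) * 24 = 252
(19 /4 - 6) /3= -5 /12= -0.42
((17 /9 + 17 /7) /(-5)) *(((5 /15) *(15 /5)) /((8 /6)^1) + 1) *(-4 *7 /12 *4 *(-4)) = -7616 /135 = -56.41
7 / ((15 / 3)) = 7 / 5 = 1.40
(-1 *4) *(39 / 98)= -78 / 49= -1.59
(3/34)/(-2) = -3/68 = -0.04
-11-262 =-273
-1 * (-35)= 35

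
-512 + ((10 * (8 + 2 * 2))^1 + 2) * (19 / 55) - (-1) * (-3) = -26007 / 55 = -472.85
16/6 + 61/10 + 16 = 743/30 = 24.77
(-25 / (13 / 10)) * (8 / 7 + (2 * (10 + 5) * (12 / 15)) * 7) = -296000 / 91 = -3252.75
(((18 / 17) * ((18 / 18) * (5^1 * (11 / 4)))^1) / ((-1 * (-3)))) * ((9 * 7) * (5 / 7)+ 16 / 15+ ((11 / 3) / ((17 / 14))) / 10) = 65032 / 289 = 225.02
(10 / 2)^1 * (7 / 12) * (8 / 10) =2.33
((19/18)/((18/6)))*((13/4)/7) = 247/1512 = 0.16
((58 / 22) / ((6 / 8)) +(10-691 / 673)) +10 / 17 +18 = 11733079 / 377553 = 31.08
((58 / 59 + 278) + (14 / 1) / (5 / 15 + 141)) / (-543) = -3490759 / 6791844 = -0.51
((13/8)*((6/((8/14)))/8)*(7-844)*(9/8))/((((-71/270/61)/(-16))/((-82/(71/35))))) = 24302229567525/80656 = 301307150.96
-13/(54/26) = -169/27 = -6.26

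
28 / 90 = 14 / 45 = 0.31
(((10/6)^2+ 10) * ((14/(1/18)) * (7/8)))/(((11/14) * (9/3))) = 39445/33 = 1195.30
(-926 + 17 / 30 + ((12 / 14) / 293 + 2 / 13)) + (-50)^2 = 1259605531 / 799890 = 1574.72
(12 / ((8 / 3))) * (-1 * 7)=-63 / 2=-31.50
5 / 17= 0.29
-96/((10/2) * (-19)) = 96/95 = 1.01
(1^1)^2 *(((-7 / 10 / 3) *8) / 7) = -0.27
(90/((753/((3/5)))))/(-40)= -9/5020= -0.00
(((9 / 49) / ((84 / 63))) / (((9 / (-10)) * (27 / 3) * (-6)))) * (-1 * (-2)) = 5 / 882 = 0.01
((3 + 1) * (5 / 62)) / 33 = 10 / 1023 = 0.01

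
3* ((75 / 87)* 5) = 12.93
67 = 67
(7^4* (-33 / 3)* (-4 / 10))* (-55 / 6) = -290521 / 3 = -96840.33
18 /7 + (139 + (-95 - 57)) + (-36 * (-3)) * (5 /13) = 2831 /91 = 31.11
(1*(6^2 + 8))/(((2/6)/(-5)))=-660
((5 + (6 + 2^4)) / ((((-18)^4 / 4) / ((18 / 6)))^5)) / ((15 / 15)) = 1 / 1897492673384285184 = 0.00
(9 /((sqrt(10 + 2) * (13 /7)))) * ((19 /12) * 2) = 133 * sqrt(3) /52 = 4.43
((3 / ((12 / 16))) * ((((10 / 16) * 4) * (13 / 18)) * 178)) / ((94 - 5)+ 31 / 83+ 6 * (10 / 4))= 960310 / 77967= 12.32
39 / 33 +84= 85.18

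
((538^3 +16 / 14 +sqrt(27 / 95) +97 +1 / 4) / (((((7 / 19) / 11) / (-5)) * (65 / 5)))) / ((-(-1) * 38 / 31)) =-7434119126555 / 5096 - 1023 * sqrt(285) / 3458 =-1458814590.27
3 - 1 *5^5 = -3122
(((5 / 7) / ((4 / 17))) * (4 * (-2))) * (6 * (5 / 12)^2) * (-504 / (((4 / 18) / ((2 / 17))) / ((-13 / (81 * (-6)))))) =1625 / 9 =180.56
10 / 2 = 5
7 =7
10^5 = 100000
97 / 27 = 3.59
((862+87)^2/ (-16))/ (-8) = 900601/ 128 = 7035.95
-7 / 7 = -1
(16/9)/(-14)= -8/63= -0.13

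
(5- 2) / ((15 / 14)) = 2.80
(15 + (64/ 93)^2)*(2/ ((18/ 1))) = 1.72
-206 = -206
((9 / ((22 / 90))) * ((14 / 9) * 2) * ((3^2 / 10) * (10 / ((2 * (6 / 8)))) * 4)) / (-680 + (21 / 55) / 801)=-40370400 / 9985793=-4.04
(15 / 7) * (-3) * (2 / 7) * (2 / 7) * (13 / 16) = -585 / 1372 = -0.43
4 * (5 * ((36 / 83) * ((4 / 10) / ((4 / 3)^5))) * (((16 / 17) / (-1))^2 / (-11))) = -17496 / 263857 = -0.07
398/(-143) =-398/143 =-2.78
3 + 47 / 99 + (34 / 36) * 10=1279 / 99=12.92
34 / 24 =17 / 12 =1.42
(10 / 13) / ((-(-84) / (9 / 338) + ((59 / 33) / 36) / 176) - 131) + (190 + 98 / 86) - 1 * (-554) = 52667489751403 / 70681354705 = 745.14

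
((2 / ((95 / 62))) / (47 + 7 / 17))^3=39304 / 1883652875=0.00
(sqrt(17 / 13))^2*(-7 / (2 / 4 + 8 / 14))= -1666 / 195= -8.54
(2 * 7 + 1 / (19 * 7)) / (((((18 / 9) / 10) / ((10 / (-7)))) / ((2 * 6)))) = -1117800 / 931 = -1200.64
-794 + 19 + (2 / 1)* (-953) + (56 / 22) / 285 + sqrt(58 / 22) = -8404907 / 3135 + sqrt(319) / 11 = -2679.37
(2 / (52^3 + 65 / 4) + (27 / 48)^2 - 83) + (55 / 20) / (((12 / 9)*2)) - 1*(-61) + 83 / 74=-104059056739 / 5327971584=-19.53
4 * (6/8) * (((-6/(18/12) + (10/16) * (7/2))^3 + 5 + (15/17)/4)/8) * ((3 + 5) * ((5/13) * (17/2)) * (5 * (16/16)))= -3831975/106496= -35.98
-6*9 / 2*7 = -189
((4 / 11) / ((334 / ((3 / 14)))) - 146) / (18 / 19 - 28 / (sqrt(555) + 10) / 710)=-376031859005525 / 2442229769452 - 240599606705 * sqrt(555) / 17095608386164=-154.30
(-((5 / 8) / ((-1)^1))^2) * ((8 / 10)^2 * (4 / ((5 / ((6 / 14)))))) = -0.09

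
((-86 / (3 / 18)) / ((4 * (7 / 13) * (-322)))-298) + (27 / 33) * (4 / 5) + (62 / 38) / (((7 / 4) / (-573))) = -1956954859 / 2355430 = -830.83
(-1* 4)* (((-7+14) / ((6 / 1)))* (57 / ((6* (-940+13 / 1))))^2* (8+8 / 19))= -10640 / 2577987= -0.00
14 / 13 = 1.08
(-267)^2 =71289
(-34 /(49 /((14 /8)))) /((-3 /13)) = 221 /42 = 5.26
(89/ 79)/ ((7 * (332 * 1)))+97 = 17808901/ 183596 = 97.00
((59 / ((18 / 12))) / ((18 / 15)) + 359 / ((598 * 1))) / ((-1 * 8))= -179641 / 43056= -4.17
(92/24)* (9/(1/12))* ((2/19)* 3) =2484/19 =130.74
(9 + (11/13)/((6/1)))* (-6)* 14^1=-9982/13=-767.85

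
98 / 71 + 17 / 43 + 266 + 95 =1107554 / 3053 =362.78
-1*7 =-7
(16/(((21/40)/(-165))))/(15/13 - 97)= 228800/4361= 52.47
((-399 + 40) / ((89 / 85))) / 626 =-30515 / 55714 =-0.55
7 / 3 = 2.33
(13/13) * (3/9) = 1/3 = 0.33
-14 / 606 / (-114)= 7 / 34542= 0.00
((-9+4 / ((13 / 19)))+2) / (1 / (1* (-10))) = 150 / 13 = 11.54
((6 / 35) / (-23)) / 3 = -2 / 805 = -0.00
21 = 21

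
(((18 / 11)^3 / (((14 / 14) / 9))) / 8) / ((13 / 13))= 6561 / 1331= 4.93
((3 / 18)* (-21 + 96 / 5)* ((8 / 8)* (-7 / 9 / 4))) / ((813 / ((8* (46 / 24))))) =161 / 146340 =0.00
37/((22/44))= 74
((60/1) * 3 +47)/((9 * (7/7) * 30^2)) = 227/8100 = 0.03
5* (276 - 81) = 975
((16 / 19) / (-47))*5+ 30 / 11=2.64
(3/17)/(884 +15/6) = 0.00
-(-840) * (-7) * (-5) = 29400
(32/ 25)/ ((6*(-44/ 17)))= -68/ 825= -0.08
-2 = -2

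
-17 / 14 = -1.21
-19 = -19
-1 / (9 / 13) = -13 / 9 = -1.44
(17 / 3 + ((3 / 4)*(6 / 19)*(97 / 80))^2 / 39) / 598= 2043155729 / 215532595200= 0.01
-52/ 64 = -13/ 16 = -0.81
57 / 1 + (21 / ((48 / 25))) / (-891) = 812417 / 14256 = 56.99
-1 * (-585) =585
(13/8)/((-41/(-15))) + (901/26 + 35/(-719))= 107915741/3065816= 35.20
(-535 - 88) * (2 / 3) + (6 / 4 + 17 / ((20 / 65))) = -4303 / 12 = -358.58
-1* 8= -8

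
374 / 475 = 0.79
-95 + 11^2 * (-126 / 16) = -1047.88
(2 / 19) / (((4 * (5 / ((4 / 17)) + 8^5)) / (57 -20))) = 74 / 2491983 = 0.00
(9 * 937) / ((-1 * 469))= -8433 / 469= -17.98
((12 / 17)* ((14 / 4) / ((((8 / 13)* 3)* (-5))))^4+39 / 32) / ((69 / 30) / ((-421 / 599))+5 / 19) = -4215396617549 / 10285360128000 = -0.41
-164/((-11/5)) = 820/11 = 74.55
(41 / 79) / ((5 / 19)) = 779 / 395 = 1.97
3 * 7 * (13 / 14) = 39 / 2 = 19.50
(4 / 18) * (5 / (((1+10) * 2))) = 5 / 99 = 0.05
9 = 9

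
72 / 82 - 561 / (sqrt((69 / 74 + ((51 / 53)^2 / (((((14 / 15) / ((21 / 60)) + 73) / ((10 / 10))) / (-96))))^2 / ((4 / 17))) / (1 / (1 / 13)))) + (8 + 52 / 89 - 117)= -119239241* sqrt(196758714900029178) / 68176962889823 - 392405 / 3649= -883.34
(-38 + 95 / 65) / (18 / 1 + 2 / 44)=-10450 / 5161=-2.02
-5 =-5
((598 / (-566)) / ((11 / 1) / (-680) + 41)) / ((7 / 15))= -0.06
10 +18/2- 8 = 11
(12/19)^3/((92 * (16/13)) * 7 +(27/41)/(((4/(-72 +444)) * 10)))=9210240/29200704097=0.00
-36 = -36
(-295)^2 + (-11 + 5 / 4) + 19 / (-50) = 8701487 / 100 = 87014.87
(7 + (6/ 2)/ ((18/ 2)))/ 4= 11/ 6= 1.83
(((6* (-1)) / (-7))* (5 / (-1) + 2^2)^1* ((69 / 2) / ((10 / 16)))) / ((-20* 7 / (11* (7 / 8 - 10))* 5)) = -166221 / 24500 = -6.78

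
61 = 61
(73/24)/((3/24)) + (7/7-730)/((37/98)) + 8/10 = -1057681/555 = -1905.73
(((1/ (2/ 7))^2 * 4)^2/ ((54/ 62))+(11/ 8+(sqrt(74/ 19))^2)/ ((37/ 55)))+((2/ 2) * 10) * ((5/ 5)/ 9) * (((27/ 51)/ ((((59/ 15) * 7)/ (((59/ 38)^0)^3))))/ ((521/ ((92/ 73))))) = 112096244446017697/ 40547924822664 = 2764.54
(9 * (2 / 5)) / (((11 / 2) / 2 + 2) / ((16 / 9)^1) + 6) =384 / 925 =0.42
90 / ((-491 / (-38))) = 3420 / 491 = 6.97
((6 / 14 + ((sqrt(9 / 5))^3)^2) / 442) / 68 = 2739 / 13149500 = 0.00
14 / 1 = 14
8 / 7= 1.14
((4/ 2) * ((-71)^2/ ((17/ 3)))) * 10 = 302460/ 17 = 17791.76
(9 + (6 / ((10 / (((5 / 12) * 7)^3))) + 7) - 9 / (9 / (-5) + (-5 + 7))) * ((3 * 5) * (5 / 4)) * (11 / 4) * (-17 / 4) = 38003075 / 12288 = 3092.70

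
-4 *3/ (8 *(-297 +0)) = 1/ 198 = 0.01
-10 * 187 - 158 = -2028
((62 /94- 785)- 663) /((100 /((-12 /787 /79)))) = 0.00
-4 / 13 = -0.31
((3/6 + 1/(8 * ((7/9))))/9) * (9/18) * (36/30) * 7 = 37/120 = 0.31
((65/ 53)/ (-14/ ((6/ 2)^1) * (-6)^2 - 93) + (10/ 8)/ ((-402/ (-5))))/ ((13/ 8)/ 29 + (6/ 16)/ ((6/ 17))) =160870/ 16586721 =0.01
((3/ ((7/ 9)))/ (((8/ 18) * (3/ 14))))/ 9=9/ 2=4.50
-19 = -19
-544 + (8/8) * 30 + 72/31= -15862/31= -511.68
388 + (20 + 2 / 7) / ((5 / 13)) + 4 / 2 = 15496 / 35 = 442.74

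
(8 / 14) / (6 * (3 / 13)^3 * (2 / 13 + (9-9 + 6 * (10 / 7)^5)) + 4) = 68574961 / 797286094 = 0.09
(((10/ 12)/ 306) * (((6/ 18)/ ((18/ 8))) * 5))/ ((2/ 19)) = 475/ 24786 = 0.02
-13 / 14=-0.93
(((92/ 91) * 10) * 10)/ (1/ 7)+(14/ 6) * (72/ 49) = 64712/ 91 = 711.12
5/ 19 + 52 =52.26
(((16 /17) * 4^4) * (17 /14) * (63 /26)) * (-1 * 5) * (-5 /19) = 230400 /247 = 932.79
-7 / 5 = -1.40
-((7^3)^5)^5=-2411865032257058775038130904326570702735480588505508642005857943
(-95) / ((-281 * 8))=95 / 2248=0.04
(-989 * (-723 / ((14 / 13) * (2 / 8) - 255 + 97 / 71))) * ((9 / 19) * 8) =-2210193648 / 206663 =-10694.68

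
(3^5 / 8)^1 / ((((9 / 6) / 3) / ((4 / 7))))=243 / 7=34.71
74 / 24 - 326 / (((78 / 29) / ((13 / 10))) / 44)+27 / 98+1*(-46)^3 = -102180263 / 980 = -104265.57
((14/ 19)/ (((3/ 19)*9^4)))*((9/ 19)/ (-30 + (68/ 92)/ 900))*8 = -257600/ 2867078511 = -0.00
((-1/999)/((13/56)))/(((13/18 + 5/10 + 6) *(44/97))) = -1358/1031745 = -0.00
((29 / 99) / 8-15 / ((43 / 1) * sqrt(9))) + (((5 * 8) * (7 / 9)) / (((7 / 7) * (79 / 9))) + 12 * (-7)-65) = -391551823 / 2690424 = -145.54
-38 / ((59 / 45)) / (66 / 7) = -1995 / 649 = -3.07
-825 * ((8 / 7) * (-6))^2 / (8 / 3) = -712800 / 49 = -14546.94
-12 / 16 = -3 / 4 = -0.75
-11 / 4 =-2.75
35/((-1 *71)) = -35/71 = -0.49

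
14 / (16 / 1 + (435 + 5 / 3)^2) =63 / 858122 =0.00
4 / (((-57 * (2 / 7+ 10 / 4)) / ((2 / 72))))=-14 / 20007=-0.00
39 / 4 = 9.75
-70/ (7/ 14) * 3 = -420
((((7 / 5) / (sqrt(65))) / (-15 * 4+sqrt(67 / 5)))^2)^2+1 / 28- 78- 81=-158.96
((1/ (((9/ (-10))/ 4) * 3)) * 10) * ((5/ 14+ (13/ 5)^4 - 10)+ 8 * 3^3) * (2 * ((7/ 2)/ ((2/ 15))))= -8821916/ 45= -196042.58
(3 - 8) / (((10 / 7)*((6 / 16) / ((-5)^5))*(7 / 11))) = 45833.33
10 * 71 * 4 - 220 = 2620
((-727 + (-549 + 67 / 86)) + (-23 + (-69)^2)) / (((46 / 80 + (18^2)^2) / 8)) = 47647840 / 180559709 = 0.26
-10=-10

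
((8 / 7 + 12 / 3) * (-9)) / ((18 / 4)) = -72 / 7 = -10.29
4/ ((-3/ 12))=-16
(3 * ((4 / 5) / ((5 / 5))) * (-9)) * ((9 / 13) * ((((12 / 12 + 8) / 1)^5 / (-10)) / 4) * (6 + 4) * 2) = 28697814 / 65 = 441504.83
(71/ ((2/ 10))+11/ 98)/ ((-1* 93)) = -34801/ 9114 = -3.82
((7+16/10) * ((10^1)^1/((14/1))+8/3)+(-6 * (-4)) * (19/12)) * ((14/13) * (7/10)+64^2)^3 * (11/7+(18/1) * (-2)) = -10683490213364826894849/67283125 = -158784096508074.30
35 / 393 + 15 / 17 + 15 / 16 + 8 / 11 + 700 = 826198973 / 1175856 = 702.64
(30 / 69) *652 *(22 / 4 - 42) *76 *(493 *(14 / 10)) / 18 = -30152870.76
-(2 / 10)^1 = -0.20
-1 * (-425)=425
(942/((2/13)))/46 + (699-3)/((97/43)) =1970619/4462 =441.64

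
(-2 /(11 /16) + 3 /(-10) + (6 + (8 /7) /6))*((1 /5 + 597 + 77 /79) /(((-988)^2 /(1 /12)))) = 1627253473 /10688191113600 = 0.00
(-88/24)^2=121/9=13.44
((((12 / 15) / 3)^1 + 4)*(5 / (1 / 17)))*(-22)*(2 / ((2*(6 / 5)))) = -59840 / 9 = -6648.89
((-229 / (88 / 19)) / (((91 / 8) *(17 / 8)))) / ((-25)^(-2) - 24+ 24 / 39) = 21755000 / 248692983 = 0.09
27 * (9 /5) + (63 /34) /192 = 528873 /10880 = 48.61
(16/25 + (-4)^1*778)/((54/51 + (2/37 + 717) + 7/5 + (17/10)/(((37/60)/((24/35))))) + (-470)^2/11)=-156971353/1049544190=-0.15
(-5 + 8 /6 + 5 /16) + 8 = 223 /48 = 4.65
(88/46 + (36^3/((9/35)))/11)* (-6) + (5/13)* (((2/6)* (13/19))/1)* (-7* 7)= -1427434553/14421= -98983.05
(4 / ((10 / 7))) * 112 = 1568 / 5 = 313.60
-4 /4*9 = -9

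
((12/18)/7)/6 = 0.02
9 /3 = 3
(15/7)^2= 225/49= 4.59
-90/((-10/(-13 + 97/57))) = -101.68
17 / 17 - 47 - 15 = -61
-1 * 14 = -14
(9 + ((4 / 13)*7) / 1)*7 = 1015 / 13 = 78.08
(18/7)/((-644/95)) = -855/2254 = -0.38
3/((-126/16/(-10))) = 80/21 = 3.81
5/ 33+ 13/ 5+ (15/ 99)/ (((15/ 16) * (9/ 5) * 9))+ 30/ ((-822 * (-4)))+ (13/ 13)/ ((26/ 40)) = 4.31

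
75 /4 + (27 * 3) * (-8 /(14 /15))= -18915 /28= -675.54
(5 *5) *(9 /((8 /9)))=2025 /8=253.12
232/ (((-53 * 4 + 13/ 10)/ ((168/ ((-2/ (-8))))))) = -739.93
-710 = -710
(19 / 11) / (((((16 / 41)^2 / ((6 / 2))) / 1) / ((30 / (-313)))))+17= 6054713 / 440704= 13.74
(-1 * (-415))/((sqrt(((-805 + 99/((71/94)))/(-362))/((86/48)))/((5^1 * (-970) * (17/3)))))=-17108375 * sqrt(79323067371)/430641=-11189047.97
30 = 30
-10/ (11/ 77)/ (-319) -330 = -105200/ 319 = -329.78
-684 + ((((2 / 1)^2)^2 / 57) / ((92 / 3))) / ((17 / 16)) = -5081372 / 7429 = -683.99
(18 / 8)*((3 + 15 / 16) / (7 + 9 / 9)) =567 / 512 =1.11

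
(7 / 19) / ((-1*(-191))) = 7 / 3629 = 0.00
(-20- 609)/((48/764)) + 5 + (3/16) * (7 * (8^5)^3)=554153860279025/12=46179488356585.42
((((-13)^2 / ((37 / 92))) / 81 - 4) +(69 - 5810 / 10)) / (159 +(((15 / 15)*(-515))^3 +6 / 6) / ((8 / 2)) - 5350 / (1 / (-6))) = 3061808 / 204488064243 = 0.00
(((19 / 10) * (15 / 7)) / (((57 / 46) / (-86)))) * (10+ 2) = -23736 / 7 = -3390.86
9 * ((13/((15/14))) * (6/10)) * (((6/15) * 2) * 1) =6552/125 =52.42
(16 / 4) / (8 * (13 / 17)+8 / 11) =0.58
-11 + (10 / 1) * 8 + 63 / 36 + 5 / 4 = 72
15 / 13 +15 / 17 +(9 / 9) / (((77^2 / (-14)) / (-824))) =745358 / 187187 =3.98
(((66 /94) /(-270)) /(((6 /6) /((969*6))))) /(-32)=3553 /7520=0.47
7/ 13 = 0.54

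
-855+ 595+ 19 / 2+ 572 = 643 / 2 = 321.50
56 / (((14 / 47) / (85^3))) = 115455500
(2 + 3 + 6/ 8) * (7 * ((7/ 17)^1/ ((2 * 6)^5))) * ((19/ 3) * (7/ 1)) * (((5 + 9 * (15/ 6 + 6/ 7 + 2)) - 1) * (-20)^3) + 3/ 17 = -1956332939/ 1586304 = -1233.26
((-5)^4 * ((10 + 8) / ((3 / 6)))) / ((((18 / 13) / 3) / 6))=292500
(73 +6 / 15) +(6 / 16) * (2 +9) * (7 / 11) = 3041 / 40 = 76.02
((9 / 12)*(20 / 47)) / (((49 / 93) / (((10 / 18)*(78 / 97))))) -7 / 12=-838337 / 2680692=-0.31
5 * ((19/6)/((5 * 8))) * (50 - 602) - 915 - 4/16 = -1133.75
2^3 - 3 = 5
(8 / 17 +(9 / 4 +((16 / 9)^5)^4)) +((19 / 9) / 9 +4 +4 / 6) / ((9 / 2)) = 99441.14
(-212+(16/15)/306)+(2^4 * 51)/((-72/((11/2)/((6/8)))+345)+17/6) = -10730442868/51199155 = -209.58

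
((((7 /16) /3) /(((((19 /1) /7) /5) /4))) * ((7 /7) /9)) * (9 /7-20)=-4585 /2052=-2.23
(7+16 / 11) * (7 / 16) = 651 / 176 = 3.70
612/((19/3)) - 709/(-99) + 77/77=197116/1881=104.79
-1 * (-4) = 4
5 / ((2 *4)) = 5 / 8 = 0.62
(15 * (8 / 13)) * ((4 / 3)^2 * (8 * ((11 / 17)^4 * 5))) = 374809600 / 3257319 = 115.07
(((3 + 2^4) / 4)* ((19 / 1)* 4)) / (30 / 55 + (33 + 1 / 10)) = 39710 / 3701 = 10.73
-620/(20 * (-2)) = 31/2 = 15.50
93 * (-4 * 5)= -1860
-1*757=-757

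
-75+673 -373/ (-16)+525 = 18341/ 16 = 1146.31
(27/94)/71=27/6674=0.00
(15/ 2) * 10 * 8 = 600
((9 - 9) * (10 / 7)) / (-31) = 0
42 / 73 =0.58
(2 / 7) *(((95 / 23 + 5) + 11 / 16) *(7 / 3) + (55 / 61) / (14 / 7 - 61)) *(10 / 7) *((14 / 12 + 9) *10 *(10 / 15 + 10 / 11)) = 29562516425 / 19748421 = 1496.96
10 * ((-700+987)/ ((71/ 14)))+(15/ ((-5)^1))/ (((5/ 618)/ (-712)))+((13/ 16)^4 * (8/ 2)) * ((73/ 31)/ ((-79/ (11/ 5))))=753731275671167/ 2848833536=264575.40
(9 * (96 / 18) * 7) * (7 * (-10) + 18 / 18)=-23184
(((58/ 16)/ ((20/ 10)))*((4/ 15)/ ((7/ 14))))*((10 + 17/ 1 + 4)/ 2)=899/ 60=14.98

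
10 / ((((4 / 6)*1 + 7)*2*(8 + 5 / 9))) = 135 / 1771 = 0.08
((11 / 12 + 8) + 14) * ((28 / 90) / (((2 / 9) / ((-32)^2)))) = 98560 / 3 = 32853.33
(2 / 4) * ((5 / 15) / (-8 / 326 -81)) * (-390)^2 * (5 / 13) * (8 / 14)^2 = -25428000 / 647143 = -39.29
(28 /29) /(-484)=-7 /3509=-0.00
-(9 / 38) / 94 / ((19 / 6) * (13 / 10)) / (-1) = 135 / 220571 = 0.00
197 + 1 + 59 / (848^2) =142382651 / 719104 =198.00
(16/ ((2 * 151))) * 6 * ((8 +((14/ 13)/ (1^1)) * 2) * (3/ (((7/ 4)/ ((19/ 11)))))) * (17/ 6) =372096/ 13741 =27.08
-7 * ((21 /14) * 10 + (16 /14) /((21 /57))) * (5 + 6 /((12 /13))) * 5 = -102005 /14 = -7286.07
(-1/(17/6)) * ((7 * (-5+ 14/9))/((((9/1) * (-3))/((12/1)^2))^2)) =111104/459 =242.06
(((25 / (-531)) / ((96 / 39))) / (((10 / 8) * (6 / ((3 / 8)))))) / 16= -65 / 1087488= -0.00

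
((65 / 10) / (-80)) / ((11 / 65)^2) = -10985 / 3872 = -2.84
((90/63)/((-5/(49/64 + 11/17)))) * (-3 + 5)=-1537/1904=-0.81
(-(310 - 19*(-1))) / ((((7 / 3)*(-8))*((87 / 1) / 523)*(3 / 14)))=172067 / 348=494.45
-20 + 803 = 783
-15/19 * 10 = -150/19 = -7.89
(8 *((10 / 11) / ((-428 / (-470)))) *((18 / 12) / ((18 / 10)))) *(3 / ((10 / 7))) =16450 / 1177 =13.98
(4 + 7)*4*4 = 176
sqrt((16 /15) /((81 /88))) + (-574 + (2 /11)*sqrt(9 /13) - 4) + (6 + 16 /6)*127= 6*sqrt(13) /143 + 8*sqrt(330) /135 + 1568 /3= 523.89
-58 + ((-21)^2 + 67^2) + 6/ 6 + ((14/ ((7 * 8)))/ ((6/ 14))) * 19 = 4884.08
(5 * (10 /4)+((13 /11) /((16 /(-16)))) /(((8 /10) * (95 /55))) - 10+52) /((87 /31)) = 42129 /2204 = 19.11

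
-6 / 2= -3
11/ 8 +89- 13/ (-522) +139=478987/ 2088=229.40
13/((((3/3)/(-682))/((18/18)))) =-8866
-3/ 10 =-0.30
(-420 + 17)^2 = 162409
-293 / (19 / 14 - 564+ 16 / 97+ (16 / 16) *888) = -397894 / 442059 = -0.90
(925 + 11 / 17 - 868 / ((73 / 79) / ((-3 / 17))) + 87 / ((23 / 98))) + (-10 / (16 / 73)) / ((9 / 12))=239979673 / 171258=1401.28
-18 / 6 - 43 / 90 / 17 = -4633 / 1530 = -3.03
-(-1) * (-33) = -33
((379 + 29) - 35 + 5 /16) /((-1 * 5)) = -5973 /80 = -74.66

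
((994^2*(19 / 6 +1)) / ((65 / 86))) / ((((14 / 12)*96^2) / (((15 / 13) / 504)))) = 5419075 / 4672512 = 1.16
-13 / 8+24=179 / 8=22.38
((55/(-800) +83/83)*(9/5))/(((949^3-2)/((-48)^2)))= 96552/21366758675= 0.00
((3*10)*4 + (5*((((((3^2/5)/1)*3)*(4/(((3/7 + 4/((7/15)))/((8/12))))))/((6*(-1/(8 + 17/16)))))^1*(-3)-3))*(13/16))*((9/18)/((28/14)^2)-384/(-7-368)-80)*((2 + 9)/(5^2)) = -1523953277/320000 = -4762.35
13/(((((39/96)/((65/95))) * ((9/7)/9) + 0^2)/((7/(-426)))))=-10192/4047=-2.52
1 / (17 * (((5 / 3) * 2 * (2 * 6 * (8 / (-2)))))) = -1 / 2720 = -0.00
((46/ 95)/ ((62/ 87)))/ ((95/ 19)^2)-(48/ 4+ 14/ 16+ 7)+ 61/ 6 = -17106601/ 1767000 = -9.68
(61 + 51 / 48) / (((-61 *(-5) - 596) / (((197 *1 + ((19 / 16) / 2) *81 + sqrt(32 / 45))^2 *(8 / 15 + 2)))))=-17408593308197 / 536371200 - 49324627 *sqrt(10) / 698400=-32679.58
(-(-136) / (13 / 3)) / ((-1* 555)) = -136 / 2405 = -0.06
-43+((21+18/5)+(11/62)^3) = -21919521/1191640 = -18.39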